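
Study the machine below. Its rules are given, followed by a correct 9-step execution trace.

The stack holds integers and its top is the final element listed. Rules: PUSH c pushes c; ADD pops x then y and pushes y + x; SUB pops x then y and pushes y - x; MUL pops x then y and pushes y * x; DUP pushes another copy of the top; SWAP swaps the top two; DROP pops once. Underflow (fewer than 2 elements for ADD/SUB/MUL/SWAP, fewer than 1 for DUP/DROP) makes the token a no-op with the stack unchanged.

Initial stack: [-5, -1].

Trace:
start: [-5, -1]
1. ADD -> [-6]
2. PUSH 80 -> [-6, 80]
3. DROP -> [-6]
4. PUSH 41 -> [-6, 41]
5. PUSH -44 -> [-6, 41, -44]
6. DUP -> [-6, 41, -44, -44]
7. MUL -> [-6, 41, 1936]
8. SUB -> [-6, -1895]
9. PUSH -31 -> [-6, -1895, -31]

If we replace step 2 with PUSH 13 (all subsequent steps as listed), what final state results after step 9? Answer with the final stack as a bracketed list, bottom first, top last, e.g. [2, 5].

(re-executing from step 2 with the substitution; state before step 2: [-6])
2. PUSH 13 -> [-6, 13]
3. DROP -> [-6]
4. PUSH 41 -> [-6, 41]
5. PUSH -44 -> [-6, 41, -44]
6. DUP -> [-6, 41, -44, -44]
7. MUL -> [-6, 41, 1936]
8. SUB -> [-6, -1895]
9. PUSH -31 -> [-6, -1895, -31]

[-6, -1895, -31]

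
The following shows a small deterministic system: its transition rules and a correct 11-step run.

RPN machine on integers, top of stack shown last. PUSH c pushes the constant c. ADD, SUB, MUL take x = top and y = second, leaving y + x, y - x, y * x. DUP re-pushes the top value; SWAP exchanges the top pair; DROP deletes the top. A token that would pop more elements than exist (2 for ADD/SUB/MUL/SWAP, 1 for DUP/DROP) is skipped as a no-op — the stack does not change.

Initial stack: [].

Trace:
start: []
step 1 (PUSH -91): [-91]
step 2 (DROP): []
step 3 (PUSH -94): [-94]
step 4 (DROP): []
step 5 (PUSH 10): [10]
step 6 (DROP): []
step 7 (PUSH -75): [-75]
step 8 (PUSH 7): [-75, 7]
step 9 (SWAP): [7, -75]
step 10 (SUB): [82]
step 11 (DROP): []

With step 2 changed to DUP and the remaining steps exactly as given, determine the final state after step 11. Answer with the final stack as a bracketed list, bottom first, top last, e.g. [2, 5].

(re-executing from step 2 with the substitution; state before step 2: [-91])
step 2 (DUP): [-91, -91]
step 3 (PUSH -94): [-91, -91, -94]
step 4 (DROP): [-91, -91]
step 5 (PUSH 10): [-91, -91, 10]
step 6 (DROP): [-91, -91]
step 7 (PUSH -75): [-91, -91, -75]
step 8 (PUSH 7): [-91, -91, -75, 7]
step 9 (SWAP): [-91, -91, 7, -75]
step 10 (SUB): [-91, -91, 82]
step 11 (DROP): [-91, -91]

[-91, -91]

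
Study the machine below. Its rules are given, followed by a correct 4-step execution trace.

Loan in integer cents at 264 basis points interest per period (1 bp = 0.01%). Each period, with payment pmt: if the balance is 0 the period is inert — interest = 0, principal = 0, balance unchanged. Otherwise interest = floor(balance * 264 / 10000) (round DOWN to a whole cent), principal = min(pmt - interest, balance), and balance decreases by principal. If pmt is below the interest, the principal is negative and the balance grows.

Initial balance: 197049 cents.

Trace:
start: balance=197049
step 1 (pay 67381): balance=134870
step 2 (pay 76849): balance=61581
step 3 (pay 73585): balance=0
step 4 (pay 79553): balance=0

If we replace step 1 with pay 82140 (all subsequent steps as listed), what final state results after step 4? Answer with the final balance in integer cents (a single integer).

0

(re-executing from step 1 with the substitution; state before step 1: balance=197049)
step 1 (pay 82140): balance=120111
step 2 (pay 76849): balance=46432
step 3 (pay 73585): balance=0
step 4 (pay 79553): balance=0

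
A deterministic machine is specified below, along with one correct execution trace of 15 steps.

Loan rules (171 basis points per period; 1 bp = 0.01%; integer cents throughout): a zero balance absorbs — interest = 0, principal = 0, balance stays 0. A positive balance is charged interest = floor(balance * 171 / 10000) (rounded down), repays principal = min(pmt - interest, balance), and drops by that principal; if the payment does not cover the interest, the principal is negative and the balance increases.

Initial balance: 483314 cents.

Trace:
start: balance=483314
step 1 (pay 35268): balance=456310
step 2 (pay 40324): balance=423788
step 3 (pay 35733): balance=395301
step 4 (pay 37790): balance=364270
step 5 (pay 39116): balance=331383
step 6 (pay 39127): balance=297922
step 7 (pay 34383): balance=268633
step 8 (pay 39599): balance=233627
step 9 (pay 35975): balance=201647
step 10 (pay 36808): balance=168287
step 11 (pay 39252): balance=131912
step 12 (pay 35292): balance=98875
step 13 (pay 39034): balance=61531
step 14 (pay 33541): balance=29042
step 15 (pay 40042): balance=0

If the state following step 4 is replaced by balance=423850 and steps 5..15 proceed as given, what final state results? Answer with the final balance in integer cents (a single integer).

state after step 4 := balance=423850
step 5 (pay 39116): balance=391981
step 6 (pay 39127): balance=359556
step 7 (pay 34383): balance=331321
step 8 (pay 39599): balance=297387
step 9 (pay 35975): balance=266497
step 10 (pay 36808): balance=234246
step 11 (pay 39252): balance=198999
step 12 (pay 35292): balance=167109
step 13 (pay 39034): balance=130932
step 14 (pay 33541): balance=99629
step 15 (pay 40042): balance=61290

61290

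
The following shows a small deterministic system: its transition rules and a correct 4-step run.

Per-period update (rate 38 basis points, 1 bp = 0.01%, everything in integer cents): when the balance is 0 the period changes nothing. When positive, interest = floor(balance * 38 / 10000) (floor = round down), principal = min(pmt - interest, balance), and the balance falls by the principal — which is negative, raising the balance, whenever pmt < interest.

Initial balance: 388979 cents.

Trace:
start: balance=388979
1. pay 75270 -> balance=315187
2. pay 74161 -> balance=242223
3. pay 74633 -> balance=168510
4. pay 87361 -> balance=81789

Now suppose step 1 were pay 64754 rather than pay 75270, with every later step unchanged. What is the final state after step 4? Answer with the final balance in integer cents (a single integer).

(re-executing from step 1 with the substitution; state before step 1: balance=388979)
1. pay 64754 -> balance=325703
2. pay 74161 -> balance=252779
3. pay 74633 -> balance=179106
4. pay 87361 -> balance=92425

92425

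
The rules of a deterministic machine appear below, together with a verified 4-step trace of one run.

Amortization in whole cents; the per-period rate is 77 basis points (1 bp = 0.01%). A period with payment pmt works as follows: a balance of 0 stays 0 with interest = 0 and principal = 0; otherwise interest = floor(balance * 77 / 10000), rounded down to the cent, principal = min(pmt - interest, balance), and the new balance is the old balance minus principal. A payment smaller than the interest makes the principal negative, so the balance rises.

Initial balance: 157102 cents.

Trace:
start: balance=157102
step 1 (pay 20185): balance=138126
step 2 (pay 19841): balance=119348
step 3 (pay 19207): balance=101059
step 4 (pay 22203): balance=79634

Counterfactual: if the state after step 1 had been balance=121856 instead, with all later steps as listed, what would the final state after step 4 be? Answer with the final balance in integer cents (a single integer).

62985

state after step 1 := balance=121856
step 2 (pay 19841): balance=102953
step 3 (pay 19207): balance=84538
step 4 (pay 22203): balance=62985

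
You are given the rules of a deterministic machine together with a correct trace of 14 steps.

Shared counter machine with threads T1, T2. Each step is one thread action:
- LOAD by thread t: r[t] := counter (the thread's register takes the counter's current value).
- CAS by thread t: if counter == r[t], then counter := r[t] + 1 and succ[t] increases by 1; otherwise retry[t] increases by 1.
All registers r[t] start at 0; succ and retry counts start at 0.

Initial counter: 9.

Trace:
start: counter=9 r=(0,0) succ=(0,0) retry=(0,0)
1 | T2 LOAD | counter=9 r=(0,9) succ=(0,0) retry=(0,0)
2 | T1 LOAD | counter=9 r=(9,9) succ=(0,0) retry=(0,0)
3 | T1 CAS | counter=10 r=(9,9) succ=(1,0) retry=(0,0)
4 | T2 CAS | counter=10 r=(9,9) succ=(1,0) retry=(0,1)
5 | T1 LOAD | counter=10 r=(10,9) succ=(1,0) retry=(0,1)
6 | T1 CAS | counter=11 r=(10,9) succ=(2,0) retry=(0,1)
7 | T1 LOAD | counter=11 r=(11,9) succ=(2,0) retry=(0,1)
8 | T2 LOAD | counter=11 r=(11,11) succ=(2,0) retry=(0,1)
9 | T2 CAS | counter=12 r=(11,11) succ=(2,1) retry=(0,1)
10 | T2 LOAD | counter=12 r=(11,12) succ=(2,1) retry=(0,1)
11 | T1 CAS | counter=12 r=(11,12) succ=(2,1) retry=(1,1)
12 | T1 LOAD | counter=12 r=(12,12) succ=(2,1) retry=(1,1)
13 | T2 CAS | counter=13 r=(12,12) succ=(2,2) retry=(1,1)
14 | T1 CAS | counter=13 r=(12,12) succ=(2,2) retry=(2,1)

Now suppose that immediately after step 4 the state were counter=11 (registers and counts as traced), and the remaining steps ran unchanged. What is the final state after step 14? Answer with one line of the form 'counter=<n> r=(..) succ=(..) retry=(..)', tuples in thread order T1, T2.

counter=14 r=(13,13) succ=(2,2) retry=(2,1)

state after step 4 := counter=11 r=(9,9) succ=(1,0) retry=(0,1)
5 | T1 LOAD | counter=11 r=(11,9) succ=(1,0) retry=(0,1)
6 | T1 CAS | counter=12 r=(11,9) succ=(2,0) retry=(0,1)
7 | T1 LOAD | counter=12 r=(12,9) succ=(2,0) retry=(0,1)
8 | T2 LOAD | counter=12 r=(12,12) succ=(2,0) retry=(0,1)
9 | T2 CAS | counter=13 r=(12,12) succ=(2,1) retry=(0,1)
10 | T2 LOAD | counter=13 r=(12,13) succ=(2,1) retry=(0,1)
11 | T1 CAS | counter=13 r=(12,13) succ=(2,1) retry=(1,1)
12 | T1 LOAD | counter=13 r=(13,13) succ=(2,1) retry=(1,1)
13 | T2 CAS | counter=14 r=(13,13) succ=(2,2) retry=(1,1)
14 | T1 CAS | counter=14 r=(13,13) succ=(2,2) retry=(2,1)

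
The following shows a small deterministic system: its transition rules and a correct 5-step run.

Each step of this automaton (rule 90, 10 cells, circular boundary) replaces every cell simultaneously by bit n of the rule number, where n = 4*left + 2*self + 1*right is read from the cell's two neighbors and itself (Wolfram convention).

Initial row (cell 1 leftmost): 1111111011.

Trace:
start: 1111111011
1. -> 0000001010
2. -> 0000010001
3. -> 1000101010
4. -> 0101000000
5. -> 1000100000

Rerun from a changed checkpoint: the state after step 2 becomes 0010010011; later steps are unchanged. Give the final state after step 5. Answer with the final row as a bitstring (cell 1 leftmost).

state after step 2 := 0010010011
3. -> 1101101111
4. -> 0101101000
5. -> 1001100100

1001100100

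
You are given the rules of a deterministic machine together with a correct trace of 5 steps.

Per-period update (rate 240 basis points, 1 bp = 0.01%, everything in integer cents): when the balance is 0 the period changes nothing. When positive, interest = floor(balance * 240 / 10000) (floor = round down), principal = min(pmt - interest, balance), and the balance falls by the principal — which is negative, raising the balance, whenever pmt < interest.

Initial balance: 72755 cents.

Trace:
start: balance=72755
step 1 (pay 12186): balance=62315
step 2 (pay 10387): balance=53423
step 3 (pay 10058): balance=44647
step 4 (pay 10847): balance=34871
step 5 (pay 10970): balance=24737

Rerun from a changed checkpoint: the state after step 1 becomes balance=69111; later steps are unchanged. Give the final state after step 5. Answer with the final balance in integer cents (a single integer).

state after step 1 := balance=69111
step 2 (pay 10387): balance=60382
step 3 (pay 10058): balance=51773
step 4 (pay 10847): balance=42168
step 5 (pay 10970): balance=32210

32210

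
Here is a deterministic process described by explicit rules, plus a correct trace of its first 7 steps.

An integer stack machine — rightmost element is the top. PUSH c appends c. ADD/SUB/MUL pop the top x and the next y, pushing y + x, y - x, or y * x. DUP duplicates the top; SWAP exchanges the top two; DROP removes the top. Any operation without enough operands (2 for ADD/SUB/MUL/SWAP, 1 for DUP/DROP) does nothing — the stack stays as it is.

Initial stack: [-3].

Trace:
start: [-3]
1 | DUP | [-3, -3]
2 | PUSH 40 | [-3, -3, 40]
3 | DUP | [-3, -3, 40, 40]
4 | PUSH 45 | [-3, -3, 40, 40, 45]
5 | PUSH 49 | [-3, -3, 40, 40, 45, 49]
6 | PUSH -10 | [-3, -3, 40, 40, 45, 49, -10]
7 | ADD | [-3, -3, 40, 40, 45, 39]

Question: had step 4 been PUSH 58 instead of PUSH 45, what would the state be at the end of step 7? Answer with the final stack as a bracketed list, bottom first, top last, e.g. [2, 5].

[-3, -3, 40, 40, 58, 39]

(re-executing from step 4 with the substitution; state before step 4: [-3, -3, 40, 40])
4 | PUSH 58 | [-3, -3, 40, 40, 58]
5 | PUSH 49 | [-3, -3, 40, 40, 58, 49]
6 | PUSH -10 | [-3, -3, 40, 40, 58, 49, -10]
7 | ADD | [-3, -3, 40, 40, 58, 39]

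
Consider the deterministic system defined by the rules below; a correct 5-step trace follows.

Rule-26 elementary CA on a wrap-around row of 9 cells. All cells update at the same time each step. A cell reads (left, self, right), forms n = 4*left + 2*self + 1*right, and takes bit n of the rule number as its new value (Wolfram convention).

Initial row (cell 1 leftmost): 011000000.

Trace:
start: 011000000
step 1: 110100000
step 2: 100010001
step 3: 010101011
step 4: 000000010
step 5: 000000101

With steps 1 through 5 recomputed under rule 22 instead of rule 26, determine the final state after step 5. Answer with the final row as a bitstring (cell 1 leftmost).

100100000

(re-executing steps 1..5 under rule 22; state before step 1: 011000000)
step 1: 100100000
step 2: 111110001
step 3: 000001010
step 4: 000011011
step 5: 100100000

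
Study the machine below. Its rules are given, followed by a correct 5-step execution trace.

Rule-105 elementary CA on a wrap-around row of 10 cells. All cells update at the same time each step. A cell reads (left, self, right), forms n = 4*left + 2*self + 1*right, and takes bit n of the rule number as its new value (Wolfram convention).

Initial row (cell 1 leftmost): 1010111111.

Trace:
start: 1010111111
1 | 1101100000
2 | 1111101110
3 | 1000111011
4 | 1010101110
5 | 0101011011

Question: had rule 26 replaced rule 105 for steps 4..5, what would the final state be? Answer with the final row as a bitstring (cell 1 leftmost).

(re-executing steps 4..5 under rule 26; state before step 4: 1000111011)
4 | 0101100010
5 | 1001010101

1001010101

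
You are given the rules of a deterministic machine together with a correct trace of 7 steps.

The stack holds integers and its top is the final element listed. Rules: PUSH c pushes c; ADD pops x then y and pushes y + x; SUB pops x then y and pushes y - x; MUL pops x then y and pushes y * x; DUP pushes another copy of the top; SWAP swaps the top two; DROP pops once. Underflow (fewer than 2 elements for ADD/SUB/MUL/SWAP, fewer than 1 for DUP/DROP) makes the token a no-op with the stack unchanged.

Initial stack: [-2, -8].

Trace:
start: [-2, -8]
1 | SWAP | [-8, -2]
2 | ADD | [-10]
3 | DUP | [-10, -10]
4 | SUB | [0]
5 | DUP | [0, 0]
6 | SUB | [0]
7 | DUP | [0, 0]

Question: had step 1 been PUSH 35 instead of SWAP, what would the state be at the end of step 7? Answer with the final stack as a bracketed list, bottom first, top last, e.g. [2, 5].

[-2, 0, 0]

(re-executing from step 1 with the substitution; state before step 1: [-2, -8])
1 | PUSH 35 | [-2, -8, 35]
2 | ADD | [-2, 27]
3 | DUP | [-2, 27, 27]
4 | SUB | [-2, 0]
5 | DUP | [-2, 0, 0]
6 | SUB | [-2, 0]
7 | DUP | [-2, 0, 0]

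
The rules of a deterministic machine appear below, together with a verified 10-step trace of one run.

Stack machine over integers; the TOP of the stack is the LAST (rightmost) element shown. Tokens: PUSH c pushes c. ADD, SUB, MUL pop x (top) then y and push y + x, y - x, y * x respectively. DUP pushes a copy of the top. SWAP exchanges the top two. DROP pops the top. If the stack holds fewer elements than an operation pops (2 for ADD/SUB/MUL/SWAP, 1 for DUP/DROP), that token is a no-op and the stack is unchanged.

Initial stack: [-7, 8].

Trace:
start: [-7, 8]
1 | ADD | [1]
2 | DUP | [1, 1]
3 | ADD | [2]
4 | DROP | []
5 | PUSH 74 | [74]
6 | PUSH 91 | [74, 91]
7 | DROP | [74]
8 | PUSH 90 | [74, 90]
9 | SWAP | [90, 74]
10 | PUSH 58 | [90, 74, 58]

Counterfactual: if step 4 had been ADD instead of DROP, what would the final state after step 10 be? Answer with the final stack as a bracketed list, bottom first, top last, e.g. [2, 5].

[2, 90, 74, 58]

(re-executing from step 4 with the substitution; state before step 4: [2])
4 | ADD | [2]
5 | PUSH 74 | [2, 74]
6 | PUSH 91 | [2, 74, 91]
7 | DROP | [2, 74]
8 | PUSH 90 | [2, 74, 90]
9 | SWAP | [2, 90, 74]
10 | PUSH 58 | [2, 90, 74, 58]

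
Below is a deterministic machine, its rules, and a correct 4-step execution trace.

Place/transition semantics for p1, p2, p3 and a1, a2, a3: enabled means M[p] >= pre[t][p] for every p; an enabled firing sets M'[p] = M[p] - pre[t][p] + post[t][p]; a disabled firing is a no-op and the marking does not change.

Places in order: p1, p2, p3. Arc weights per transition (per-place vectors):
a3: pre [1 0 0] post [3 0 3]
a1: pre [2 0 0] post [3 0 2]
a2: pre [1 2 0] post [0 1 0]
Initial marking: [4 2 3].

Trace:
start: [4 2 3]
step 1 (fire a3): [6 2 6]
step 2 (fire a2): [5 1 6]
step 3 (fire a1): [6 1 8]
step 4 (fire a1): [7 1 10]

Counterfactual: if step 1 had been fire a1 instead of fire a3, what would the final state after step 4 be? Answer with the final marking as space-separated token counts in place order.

6 1 9

(re-executing from step 1 with the substitution; state before step 1: [4 2 3])
step 1 (fire a1): [5 2 5]
step 2 (fire a2): [4 1 5]
step 3 (fire a1): [5 1 7]
step 4 (fire a1): [6 1 9]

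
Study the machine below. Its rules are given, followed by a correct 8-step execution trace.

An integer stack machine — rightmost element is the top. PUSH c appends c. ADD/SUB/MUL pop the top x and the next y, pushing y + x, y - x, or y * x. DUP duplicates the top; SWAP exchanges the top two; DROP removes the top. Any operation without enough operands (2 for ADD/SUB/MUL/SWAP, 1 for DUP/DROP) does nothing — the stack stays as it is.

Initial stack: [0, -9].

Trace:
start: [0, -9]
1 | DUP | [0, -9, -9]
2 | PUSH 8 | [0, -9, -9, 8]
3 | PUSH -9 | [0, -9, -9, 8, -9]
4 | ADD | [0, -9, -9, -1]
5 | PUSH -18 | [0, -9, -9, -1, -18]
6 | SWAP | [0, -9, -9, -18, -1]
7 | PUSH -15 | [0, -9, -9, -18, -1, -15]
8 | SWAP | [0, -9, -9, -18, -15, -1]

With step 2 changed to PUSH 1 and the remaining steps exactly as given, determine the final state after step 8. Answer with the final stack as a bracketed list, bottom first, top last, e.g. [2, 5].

(re-executing from step 2 with the substitution; state before step 2: [0, -9, -9])
2 | PUSH 1 | [0, -9, -9, 1]
3 | PUSH -9 | [0, -9, -9, 1, -9]
4 | ADD | [0, -9, -9, -8]
5 | PUSH -18 | [0, -9, -9, -8, -18]
6 | SWAP | [0, -9, -9, -18, -8]
7 | PUSH -15 | [0, -9, -9, -18, -8, -15]
8 | SWAP | [0, -9, -9, -18, -15, -8]

[0, -9, -9, -18, -15, -8]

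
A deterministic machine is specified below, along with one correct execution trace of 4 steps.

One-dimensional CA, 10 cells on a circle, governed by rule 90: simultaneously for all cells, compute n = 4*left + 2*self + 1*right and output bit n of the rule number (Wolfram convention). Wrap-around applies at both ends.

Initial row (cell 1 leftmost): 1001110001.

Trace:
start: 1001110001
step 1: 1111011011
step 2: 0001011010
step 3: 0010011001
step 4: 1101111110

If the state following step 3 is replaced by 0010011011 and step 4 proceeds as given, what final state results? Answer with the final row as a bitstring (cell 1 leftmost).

1101111011

state after step 3 := 0010011011
step 4: 1101111011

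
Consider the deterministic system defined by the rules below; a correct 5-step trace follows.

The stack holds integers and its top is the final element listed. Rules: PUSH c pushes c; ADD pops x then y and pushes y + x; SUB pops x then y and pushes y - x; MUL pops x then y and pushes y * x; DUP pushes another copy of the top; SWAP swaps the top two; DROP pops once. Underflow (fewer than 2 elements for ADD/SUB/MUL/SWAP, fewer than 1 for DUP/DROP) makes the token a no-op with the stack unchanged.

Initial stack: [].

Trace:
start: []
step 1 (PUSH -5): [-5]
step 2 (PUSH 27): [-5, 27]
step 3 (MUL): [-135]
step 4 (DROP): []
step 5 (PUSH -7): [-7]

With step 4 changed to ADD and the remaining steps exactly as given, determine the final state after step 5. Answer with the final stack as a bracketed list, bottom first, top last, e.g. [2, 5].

(re-executing from step 4 with the substitution; state before step 4: [-135])
step 4 (ADD): [-135]
step 5 (PUSH -7): [-135, -7]

[-135, -7]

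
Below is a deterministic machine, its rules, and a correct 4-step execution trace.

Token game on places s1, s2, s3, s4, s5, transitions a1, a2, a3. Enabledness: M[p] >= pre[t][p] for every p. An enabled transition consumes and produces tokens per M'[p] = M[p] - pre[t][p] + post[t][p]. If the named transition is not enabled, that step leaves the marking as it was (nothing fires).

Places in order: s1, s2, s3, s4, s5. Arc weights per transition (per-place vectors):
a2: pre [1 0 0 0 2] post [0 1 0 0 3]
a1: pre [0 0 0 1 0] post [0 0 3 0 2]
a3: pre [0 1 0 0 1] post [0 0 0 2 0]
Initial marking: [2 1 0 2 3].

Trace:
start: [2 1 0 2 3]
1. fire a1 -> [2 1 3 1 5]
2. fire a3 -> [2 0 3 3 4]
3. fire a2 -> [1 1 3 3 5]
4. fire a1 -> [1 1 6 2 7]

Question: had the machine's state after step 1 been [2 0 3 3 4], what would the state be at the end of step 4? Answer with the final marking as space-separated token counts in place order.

1 1 6 2 7

state after step 1 := [2 0 3 3 4]
2. fire a3 -> [2 0 3 3 4]
3. fire a2 -> [1 1 3 3 5]
4. fire a1 -> [1 1 6 2 7]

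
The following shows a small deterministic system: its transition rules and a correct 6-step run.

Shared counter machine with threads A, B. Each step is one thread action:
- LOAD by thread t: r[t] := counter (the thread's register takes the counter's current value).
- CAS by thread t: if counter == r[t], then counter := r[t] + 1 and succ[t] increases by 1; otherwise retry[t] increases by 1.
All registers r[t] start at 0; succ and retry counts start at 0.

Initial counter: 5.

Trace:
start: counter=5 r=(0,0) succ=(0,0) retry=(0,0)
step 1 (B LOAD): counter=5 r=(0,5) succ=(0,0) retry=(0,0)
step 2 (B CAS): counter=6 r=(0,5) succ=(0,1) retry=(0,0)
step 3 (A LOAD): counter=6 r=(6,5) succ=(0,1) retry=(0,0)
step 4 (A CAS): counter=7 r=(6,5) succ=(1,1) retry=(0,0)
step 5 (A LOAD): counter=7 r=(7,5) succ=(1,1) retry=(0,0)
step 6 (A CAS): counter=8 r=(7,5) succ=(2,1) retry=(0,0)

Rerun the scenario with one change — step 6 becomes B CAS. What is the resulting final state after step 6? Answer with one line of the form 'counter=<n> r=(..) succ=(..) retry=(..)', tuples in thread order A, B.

counter=7 r=(7,5) succ=(1,1) retry=(0,1)

(re-executing from step 6 with the substitution; state before step 6: counter=7 r=(7,5) succ=(1,1) retry=(0,0))
step 6 (B CAS): counter=7 r=(7,5) succ=(1,1) retry=(0,1)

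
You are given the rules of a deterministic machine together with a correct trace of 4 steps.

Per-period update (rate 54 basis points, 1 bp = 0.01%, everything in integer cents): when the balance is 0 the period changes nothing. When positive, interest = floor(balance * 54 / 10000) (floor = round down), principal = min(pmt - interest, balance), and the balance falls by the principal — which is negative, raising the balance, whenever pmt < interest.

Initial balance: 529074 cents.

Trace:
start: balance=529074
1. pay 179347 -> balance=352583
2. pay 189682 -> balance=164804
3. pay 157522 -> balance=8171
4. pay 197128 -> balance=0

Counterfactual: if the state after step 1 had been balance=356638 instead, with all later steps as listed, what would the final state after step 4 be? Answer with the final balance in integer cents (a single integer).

state after step 1 := balance=356638
2. pay 189682 -> balance=168881
3. pay 157522 -> balance=12270
4. pay 197128 -> balance=0

0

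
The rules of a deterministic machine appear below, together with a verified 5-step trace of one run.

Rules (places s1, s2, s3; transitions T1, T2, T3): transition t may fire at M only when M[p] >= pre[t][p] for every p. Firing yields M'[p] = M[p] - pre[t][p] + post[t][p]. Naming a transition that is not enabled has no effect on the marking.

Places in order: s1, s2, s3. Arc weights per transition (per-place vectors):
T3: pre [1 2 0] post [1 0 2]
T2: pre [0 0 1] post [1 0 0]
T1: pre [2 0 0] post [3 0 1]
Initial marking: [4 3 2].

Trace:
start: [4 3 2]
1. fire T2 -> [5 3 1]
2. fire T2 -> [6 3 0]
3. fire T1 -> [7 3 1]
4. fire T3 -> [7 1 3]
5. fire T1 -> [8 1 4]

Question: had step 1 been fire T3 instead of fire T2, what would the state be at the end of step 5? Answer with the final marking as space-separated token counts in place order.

7 1 5

(re-executing from step 1 with the substitution; state before step 1: [4 3 2])
1. fire T3 -> [4 1 4]
2. fire T2 -> [5 1 3]
3. fire T1 -> [6 1 4]
4. fire T3 -> [6 1 4]
5. fire T1 -> [7 1 5]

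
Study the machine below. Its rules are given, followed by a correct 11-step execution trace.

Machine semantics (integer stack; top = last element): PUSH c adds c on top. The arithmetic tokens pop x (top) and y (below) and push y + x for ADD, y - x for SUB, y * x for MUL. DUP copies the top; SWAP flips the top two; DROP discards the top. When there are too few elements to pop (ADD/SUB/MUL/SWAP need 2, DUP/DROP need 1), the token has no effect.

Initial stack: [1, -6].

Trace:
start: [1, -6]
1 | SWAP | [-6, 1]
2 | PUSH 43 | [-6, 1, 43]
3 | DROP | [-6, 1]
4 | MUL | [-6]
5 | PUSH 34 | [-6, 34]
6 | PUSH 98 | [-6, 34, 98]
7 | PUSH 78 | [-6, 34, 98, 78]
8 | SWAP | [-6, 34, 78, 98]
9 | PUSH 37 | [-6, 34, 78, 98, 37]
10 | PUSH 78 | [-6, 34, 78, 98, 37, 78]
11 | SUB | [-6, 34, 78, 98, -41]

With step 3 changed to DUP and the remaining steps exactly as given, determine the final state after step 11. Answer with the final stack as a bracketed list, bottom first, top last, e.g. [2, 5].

(re-executing from step 3 with the substitution; state before step 3: [-6, 1, 43])
3 | DUP | [-6, 1, 43, 43]
4 | MUL | [-6, 1, 1849]
5 | PUSH 34 | [-6, 1, 1849, 34]
6 | PUSH 98 | [-6, 1, 1849, 34, 98]
7 | PUSH 78 | [-6, 1, 1849, 34, 98, 78]
8 | SWAP | [-6, 1, 1849, 34, 78, 98]
9 | PUSH 37 | [-6, 1, 1849, 34, 78, 98, 37]
10 | PUSH 78 | [-6, 1, 1849, 34, 78, 98, 37, 78]
11 | SUB | [-6, 1, 1849, 34, 78, 98, -41]

[-6, 1, 1849, 34, 78, 98, -41]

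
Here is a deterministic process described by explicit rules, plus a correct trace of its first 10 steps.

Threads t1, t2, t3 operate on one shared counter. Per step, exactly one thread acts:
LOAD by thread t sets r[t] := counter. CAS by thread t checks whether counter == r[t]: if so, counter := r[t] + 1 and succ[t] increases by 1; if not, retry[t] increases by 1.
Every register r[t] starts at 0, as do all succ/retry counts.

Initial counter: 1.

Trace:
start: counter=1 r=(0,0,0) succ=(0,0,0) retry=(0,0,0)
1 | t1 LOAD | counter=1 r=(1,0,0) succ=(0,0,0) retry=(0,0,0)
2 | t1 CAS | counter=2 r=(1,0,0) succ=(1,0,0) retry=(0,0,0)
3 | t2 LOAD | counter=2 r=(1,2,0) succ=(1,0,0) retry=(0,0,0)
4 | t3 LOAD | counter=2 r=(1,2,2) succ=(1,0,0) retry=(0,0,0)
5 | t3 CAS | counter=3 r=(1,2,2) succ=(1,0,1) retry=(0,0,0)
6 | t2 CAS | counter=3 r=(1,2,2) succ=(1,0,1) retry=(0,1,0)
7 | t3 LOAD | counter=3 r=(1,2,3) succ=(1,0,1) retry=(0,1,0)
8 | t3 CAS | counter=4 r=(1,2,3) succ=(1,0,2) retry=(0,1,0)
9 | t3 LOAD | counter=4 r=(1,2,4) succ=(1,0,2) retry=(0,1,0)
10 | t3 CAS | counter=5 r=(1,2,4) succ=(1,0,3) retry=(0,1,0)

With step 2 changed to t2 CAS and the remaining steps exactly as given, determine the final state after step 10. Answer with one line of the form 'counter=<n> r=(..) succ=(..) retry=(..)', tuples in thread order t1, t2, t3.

counter=4 r=(1,1,3) succ=(0,0,3) retry=(0,2,0)

(re-executing from step 2 with the substitution; state before step 2: counter=1 r=(1,0,0) succ=(0,0,0) retry=(0,0,0))
2 | t2 CAS | counter=1 r=(1,0,0) succ=(0,0,0) retry=(0,1,0)
3 | t2 LOAD | counter=1 r=(1,1,0) succ=(0,0,0) retry=(0,1,0)
4 | t3 LOAD | counter=1 r=(1,1,1) succ=(0,0,0) retry=(0,1,0)
5 | t3 CAS | counter=2 r=(1,1,1) succ=(0,0,1) retry=(0,1,0)
6 | t2 CAS | counter=2 r=(1,1,1) succ=(0,0,1) retry=(0,2,0)
7 | t3 LOAD | counter=2 r=(1,1,2) succ=(0,0,1) retry=(0,2,0)
8 | t3 CAS | counter=3 r=(1,1,2) succ=(0,0,2) retry=(0,2,0)
9 | t3 LOAD | counter=3 r=(1,1,3) succ=(0,0,2) retry=(0,2,0)
10 | t3 CAS | counter=4 r=(1,1,3) succ=(0,0,3) retry=(0,2,0)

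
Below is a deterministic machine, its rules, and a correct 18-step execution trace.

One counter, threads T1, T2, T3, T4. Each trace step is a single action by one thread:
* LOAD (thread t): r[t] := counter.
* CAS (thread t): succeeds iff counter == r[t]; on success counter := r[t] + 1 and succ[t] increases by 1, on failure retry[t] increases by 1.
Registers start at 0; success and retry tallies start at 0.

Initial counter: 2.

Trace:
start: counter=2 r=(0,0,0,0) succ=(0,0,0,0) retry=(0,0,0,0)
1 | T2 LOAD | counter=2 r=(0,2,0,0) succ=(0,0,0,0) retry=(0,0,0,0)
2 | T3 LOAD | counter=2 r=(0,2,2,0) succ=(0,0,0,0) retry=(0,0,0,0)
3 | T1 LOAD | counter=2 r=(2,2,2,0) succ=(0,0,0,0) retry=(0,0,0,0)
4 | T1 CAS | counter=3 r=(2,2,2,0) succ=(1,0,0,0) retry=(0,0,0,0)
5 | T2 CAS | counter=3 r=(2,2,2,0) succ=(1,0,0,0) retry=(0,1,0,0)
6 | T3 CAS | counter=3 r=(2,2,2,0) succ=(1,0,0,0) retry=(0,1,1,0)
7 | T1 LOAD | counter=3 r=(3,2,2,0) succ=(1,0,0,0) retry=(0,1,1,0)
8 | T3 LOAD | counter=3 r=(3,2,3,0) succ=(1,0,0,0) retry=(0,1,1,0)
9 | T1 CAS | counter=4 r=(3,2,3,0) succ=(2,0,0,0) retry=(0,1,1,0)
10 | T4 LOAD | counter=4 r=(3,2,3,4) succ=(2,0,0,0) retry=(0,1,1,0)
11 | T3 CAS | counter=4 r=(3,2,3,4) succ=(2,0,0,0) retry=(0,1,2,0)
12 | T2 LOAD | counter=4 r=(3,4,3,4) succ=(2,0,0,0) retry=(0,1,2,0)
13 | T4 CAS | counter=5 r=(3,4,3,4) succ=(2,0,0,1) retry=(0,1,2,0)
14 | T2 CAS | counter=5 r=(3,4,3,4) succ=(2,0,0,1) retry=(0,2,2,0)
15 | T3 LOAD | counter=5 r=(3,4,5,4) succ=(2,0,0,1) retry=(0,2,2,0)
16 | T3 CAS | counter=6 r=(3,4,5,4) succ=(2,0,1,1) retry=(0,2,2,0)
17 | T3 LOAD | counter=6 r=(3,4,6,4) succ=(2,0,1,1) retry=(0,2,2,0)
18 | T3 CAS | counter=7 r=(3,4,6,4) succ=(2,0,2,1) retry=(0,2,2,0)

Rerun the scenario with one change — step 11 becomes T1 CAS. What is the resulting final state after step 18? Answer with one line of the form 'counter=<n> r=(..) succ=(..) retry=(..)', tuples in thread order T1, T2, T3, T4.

(re-executing from step 11 with the substitution; state before step 11: counter=4 r=(3,2,3,4) succ=(2,0,0,0) retry=(0,1,1,0))
11 | T1 CAS | counter=4 r=(3,2,3,4) succ=(2,0,0,0) retry=(1,1,1,0)
12 | T2 LOAD | counter=4 r=(3,4,3,4) succ=(2,0,0,0) retry=(1,1,1,0)
13 | T4 CAS | counter=5 r=(3,4,3,4) succ=(2,0,0,1) retry=(1,1,1,0)
14 | T2 CAS | counter=5 r=(3,4,3,4) succ=(2,0,0,1) retry=(1,2,1,0)
15 | T3 LOAD | counter=5 r=(3,4,5,4) succ=(2,0,0,1) retry=(1,2,1,0)
16 | T3 CAS | counter=6 r=(3,4,5,4) succ=(2,0,1,1) retry=(1,2,1,0)
17 | T3 LOAD | counter=6 r=(3,4,6,4) succ=(2,0,1,1) retry=(1,2,1,0)
18 | T3 CAS | counter=7 r=(3,4,6,4) succ=(2,0,2,1) retry=(1,2,1,0)

counter=7 r=(3,4,6,4) succ=(2,0,2,1) retry=(1,2,1,0)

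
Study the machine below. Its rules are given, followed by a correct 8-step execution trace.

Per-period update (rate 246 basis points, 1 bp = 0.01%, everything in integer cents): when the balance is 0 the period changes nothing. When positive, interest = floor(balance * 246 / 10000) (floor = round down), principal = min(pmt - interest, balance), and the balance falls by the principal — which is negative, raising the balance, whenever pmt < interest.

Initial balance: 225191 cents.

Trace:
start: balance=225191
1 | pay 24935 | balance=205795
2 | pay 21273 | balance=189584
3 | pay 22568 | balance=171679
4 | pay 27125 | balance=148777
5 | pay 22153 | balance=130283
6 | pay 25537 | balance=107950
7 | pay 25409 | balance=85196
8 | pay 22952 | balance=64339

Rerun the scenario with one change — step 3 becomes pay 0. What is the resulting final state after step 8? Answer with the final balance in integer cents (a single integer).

89823

(re-executing from step 3 with the substitution; state before step 3: balance=189584)
3 | pay 0 | balance=194247
4 | pay 27125 | balance=171900
5 | pay 22153 | balance=153975
6 | pay 25537 | balance=132225
7 | pay 25409 | balance=110068
8 | pay 22952 | balance=89823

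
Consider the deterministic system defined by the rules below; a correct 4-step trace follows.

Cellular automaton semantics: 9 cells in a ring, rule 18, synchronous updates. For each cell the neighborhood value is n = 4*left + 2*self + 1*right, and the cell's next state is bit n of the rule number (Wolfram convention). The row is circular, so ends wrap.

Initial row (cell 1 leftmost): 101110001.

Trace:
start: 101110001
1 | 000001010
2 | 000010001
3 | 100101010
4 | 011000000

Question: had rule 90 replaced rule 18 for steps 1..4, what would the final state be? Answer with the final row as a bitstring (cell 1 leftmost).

(re-executing steps 1..4 under rule 90; state before step 1: 101110001)
1 | 101011011
2 | 100011010
3 | 010111000
4 | 100101100

100101100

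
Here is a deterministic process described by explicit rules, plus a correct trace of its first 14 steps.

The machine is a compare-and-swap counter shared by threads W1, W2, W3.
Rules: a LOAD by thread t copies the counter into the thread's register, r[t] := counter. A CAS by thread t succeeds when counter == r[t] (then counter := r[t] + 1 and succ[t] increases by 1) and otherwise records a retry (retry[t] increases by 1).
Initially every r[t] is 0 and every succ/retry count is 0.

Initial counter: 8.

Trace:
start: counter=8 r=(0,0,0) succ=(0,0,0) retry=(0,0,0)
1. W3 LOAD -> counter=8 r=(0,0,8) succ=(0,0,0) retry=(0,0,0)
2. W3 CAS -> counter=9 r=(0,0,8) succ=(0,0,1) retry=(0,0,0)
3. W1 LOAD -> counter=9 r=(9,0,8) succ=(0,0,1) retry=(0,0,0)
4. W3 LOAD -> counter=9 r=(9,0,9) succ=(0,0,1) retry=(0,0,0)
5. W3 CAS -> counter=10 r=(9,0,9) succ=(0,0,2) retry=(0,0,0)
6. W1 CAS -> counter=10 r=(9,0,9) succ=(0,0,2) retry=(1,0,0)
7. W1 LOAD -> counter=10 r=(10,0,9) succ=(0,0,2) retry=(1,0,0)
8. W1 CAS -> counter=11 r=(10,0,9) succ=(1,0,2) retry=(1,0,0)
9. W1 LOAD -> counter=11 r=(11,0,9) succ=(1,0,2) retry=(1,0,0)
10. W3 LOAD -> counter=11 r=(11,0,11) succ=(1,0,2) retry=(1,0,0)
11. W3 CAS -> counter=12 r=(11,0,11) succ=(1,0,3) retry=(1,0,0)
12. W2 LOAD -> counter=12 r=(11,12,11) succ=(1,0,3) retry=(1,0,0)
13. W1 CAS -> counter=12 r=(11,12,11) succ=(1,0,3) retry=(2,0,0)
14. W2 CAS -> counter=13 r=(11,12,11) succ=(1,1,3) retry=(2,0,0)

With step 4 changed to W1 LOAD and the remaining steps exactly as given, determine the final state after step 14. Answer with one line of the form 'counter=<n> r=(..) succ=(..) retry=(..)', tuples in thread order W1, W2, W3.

(re-executing from step 4 with the substitution; state before step 4: counter=9 r=(9,0,8) succ=(0,0,1) retry=(0,0,0))
4. W1 LOAD -> counter=9 r=(9,0,8) succ=(0,0,1) retry=(0,0,0)
5. W3 CAS -> counter=9 r=(9,0,8) succ=(0,0,1) retry=(0,0,1)
6. W1 CAS -> counter=10 r=(9,0,8) succ=(1,0,1) retry=(0,0,1)
7. W1 LOAD -> counter=10 r=(10,0,8) succ=(1,0,1) retry=(0,0,1)
8. W1 CAS -> counter=11 r=(10,0,8) succ=(2,0,1) retry=(0,0,1)
9. W1 LOAD -> counter=11 r=(11,0,8) succ=(2,0,1) retry=(0,0,1)
10. W3 LOAD -> counter=11 r=(11,0,11) succ=(2,0,1) retry=(0,0,1)
11. W3 CAS -> counter=12 r=(11,0,11) succ=(2,0,2) retry=(0,0,1)
12. W2 LOAD -> counter=12 r=(11,12,11) succ=(2,0,2) retry=(0,0,1)
13. W1 CAS -> counter=12 r=(11,12,11) succ=(2,0,2) retry=(1,0,1)
14. W2 CAS -> counter=13 r=(11,12,11) succ=(2,1,2) retry=(1,0,1)

counter=13 r=(11,12,11) succ=(2,1,2) retry=(1,0,1)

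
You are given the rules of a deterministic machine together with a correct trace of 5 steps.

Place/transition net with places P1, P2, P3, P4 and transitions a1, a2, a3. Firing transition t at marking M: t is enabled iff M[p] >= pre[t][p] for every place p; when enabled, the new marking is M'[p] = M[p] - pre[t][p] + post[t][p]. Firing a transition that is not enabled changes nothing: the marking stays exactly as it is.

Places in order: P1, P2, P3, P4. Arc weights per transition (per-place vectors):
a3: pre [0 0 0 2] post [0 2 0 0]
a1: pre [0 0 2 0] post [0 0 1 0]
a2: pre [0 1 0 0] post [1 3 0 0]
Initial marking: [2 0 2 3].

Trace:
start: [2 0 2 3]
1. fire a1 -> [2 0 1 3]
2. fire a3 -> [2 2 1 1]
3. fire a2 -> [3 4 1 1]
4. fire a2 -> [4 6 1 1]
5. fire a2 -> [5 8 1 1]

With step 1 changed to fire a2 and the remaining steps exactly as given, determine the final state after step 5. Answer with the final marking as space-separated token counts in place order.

(re-executing from step 1 with the substitution; state before step 1: [2 0 2 3])
1. fire a2 -> [2 0 2 3]
2. fire a3 -> [2 2 2 1]
3. fire a2 -> [3 4 2 1]
4. fire a2 -> [4 6 2 1]
5. fire a2 -> [5 8 2 1]

5 8 2 1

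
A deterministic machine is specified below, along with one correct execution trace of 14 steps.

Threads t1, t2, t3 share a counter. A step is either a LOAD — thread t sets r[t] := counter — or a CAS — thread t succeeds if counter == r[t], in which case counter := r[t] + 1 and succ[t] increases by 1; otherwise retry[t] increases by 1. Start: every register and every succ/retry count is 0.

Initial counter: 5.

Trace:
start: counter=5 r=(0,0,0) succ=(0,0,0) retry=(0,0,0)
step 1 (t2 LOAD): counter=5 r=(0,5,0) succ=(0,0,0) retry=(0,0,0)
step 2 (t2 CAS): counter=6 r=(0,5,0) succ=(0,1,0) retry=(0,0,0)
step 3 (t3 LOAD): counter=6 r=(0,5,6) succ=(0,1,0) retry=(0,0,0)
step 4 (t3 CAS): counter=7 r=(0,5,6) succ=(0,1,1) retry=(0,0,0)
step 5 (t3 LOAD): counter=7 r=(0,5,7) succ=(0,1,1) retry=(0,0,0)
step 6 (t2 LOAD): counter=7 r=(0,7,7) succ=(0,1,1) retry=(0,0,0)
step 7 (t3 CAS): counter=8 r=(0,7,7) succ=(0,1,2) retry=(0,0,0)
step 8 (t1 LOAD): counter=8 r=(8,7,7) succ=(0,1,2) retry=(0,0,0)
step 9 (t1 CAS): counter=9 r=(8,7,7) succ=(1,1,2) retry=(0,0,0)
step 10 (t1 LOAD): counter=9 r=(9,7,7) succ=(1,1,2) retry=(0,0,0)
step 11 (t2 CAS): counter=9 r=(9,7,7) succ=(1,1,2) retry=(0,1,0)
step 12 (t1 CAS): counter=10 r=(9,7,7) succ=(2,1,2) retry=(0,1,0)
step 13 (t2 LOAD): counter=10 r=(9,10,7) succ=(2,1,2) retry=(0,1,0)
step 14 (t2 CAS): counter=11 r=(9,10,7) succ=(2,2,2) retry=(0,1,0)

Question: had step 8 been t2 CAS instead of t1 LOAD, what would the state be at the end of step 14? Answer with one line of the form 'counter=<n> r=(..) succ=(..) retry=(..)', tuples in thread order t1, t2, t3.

counter=10 r=(8,9,7) succ=(1,2,2) retry=(1,2,0)

(re-executing from step 8 with the substitution; state before step 8: counter=8 r=(0,7,7) succ=(0,1,2) retry=(0,0,0))
step 8 (t2 CAS): counter=8 r=(0,7,7) succ=(0,1,2) retry=(0,1,0)
step 9 (t1 CAS): counter=8 r=(0,7,7) succ=(0,1,2) retry=(1,1,0)
step 10 (t1 LOAD): counter=8 r=(8,7,7) succ=(0,1,2) retry=(1,1,0)
step 11 (t2 CAS): counter=8 r=(8,7,7) succ=(0,1,2) retry=(1,2,0)
step 12 (t1 CAS): counter=9 r=(8,7,7) succ=(1,1,2) retry=(1,2,0)
step 13 (t2 LOAD): counter=9 r=(8,9,7) succ=(1,1,2) retry=(1,2,0)
step 14 (t2 CAS): counter=10 r=(8,9,7) succ=(1,2,2) retry=(1,2,0)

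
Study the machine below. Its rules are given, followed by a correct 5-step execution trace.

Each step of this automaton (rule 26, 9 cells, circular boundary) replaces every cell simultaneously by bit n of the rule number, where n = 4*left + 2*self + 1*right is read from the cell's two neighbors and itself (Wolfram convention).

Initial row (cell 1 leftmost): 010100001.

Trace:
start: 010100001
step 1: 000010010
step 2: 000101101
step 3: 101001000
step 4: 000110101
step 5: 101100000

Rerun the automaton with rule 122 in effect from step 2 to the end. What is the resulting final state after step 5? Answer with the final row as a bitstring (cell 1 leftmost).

(re-executing steps 2..5 under rule 122; state before step 2: 000010010)
step 2: 000101101
step 3: 101011110
step 4: 010110011
step 5: 101111111

101111111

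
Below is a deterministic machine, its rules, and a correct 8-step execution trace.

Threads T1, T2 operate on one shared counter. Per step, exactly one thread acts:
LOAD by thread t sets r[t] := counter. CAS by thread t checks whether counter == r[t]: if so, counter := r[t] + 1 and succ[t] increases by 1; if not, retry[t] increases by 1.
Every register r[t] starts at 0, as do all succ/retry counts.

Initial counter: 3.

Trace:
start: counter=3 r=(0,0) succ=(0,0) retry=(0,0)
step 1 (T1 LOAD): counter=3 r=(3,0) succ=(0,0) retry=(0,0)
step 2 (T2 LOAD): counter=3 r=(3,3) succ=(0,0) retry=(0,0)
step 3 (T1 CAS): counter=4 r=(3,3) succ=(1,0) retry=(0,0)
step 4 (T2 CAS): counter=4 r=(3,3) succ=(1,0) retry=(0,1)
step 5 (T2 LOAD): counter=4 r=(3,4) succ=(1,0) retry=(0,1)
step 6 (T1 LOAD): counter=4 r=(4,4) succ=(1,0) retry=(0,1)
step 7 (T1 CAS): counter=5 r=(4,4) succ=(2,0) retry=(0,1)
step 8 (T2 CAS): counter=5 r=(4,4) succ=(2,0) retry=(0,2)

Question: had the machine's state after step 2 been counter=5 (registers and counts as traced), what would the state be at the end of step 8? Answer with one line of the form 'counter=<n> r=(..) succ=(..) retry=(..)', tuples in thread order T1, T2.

state after step 2 := counter=5 r=(3,3) succ=(0,0) retry=(0,0)
step 3 (T1 CAS): counter=5 r=(3,3) succ=(0,0) retry=(1,0)
step 4 (T2 CAS): counter=5 r=(3,3) succ=(0,0) retry=(1,1)
step 5 (T2 LOAD): counter=5 r=(3,5) succ=(0,0) retry=(1,1)
step 6 (T1 LOAD): counter=5 r=(5,5) succ=(0,0) retry=(1,1)
step 7 (T1 CAS): counter=6 r=(5,5) succ=(1,0) retry=(1,1)
step 8 (T2 CAS): counter=6 r=(5,5) succ=(1,0) retry=(1,2)

counter=6 r=(5,5) succ=(1,0) retry=(1,2)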